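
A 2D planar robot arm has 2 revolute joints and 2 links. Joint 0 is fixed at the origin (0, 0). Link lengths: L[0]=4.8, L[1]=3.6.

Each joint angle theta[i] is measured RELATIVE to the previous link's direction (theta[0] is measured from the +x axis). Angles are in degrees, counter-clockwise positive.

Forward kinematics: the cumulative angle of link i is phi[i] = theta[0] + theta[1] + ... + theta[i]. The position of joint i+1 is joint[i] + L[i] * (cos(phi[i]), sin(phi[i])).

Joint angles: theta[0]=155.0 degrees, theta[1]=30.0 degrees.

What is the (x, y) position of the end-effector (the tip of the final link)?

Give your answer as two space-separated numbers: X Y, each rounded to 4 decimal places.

Answer: -7.9366 1.7148

Derivation:
joint[0] = (0.0000, 0.0000)  (base)
link 0: phi[0] = 155 = 155 deg
  cos(155 deg) = -0.9063, sin(155 deg) = 0.4226
  joint[1] = (0.0000, 0.0000) + 4.8 * (-0.9063, 0.4226) = (0.0000 + -4.3503, 0.0000 + 2.0286) = (-4.3503, 2.0286)
link 1: phi[1] = 155 + 30 = 185 deg
  cos(185 deg) = -0.9962, sin(185 deg) = -0.0872
  joint[2] = (-4.3503, 2.0286) + 3.6 * (-0.9962, -0.0872) = (-4.3503 + -3.5863, 2.0286 + -0.3138) = (-7.9366, 1.7148)
End effector: (-7.9366, 1.7148)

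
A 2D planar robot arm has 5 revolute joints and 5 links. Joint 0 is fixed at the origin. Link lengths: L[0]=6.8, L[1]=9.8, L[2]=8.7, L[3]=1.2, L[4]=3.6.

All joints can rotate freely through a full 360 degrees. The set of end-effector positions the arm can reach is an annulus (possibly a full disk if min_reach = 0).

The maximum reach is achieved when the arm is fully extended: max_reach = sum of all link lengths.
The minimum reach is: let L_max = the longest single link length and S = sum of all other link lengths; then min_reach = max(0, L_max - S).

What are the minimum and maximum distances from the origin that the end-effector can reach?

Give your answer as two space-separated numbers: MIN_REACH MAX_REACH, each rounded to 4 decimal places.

Link lengths: [6.8, 9.8, 8.7, 1.2, 3.6]
max_reach = 6.8 + 9.8 + 8.7 + 1.2 + 3.6 = 30.1
L_max = max([6.8, 9.8, 8.7, 1.2, 3.6]) = 9.8
S (sum of others) = 30.1 - 9.8 = 20.3
min_reach = max(0, 9.8 - 20.3) = max(0, -10.5) = 0

Answer: 0.0000 30.1000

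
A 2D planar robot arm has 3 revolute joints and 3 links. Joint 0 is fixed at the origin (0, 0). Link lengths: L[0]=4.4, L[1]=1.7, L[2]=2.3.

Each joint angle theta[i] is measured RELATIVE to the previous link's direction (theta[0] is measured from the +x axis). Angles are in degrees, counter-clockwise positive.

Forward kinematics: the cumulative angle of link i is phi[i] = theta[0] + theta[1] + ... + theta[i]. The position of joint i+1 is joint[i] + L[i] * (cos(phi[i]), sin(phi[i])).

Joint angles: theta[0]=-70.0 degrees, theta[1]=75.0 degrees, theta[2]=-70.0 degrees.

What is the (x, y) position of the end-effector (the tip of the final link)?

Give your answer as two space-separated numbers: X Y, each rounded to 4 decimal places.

joint[0] = (0.0000, 0.0000)  (base)
link 0: phi[0] = -70 = -70 deg
  cos(-70 deg) = 0.3420, sin(-70 deg) = -0.9397
  joint[1] = (0.0000, 0.0000) + 4.4 * (0.3420, -0.9397) = (0.0000 + 1.5049, 0.0000 + -4.1346) = (1.5049, -4.1346)
link 1: phi[1] = -70 + 75 = 5 deg
  cos(5 deg) = 0.9962, sin(5 deg) = 0.0872
  joint[2] = (1.5049, -4.1346) + 1.7 * (0.9962, 0.0872) = (1.5049 + 1.6935, -4.1346 + 0.1482) = (3.1984, -3.9865)
link 2: phi[2] = -70 + 75 + -70 = -65 deg
  cos(-65 deg) = 0.4226, sin(-65 deg) = -0.9063
  joint[3] = (3.1984, -3.9865) + 2.3 * (0.4226, -0.9063) = (3.1984 + 0.9720, -3.9865 + -2.0845) = (4.1704, -6.0710)
End effector: (4.1704, -6.0710)

Answer: 4.1704 -6.0710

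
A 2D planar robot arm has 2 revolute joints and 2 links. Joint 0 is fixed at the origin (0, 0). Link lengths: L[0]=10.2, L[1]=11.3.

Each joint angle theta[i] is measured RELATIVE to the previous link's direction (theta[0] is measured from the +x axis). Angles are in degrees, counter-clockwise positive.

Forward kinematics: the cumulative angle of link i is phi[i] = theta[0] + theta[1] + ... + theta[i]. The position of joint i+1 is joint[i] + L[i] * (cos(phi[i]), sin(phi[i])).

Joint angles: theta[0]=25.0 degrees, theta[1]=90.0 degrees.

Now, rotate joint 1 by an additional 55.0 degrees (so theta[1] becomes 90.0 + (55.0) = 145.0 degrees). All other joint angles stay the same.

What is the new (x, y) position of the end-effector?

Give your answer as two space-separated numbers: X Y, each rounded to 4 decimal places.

Answer: -1.8840 6.2729

Derivation:
joint[0] = (0.0000, 0.0000)  (base)
link 0: phi[0] = 25 = 25 deg
  cos(25 deg) = 0.9063, sin(25 deg) = 0.4226
  joint[1] = (0.0000, 0.0000) + 10.2 * (0.9063, 0.4226) = (0.0000 + 9.2443, 0.0000 + 4.3107) = (9.2443, 4.3107)
link 1: phi[1] = 25 + 145 = 170 deg
  cos(170 deg) = -0.9848, sin(170 deg) = 0.1736
  joint[2] = (9.2443, 4.3107) + 11.3 * (-0.9848, 0.1736) = (9.2443 + -11.1283, 4.3107 + 1.9622) = (-1.8840, 6.2729)
End effector: (-1.8840, 6.2729)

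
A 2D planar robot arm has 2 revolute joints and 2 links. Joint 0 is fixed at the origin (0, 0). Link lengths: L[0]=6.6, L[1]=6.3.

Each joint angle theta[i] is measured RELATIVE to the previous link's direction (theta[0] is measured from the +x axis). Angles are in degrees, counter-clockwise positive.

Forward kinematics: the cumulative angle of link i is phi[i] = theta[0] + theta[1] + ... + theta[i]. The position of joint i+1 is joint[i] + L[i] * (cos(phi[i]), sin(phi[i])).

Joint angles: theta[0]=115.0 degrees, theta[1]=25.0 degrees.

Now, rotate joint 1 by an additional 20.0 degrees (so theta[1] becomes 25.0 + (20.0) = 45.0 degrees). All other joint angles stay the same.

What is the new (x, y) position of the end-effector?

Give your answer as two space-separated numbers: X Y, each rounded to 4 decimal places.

joint[0] = (0.0000, 0.0000)  (base)
link 0: phi[0] = 115 = 115 deg
  cos(115 deg) = -0.4226, sin(115 deg) = 0.9063
  joint[1] = (0.0000, 0.0000) + 6.6 * (-0.4226, 0.9063) = (0.0000 + -2.7893, 0.0000 + 5.9816) = (-2.7893, 5.9816)
link 1: phi[1] = 115 + 45 = 160 deg
  cos(160 deg) = -0.9397, sin(160 deg) = 0.3420
  joint[2] = (-2.7893, 5.9816) + 6.3 * (-0.9397, 0.3420) = (-2.7893 + -5.9201, 5.9816 + 2.1547) = (-8.7093, 8.1364)
End effector: (-8.7093, 8.1364)

Answer: -8.7093 8.1364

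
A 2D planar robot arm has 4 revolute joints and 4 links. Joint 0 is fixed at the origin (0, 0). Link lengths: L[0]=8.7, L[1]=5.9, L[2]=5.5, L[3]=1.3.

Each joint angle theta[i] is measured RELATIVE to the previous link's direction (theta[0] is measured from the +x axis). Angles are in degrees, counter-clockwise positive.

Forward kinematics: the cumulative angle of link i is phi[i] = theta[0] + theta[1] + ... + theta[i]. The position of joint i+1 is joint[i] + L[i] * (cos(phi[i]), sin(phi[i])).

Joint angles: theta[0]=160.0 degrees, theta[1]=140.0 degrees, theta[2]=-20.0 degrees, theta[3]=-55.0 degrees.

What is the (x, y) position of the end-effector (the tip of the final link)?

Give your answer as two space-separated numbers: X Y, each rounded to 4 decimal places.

Answer: -5.1895 -8.4697

Derivation:
joint[0] = (0.0000, 0.0000)  (base)
link 0: phi[0] = 160 = 160 deg
  cos(160 deg) = -0.9397, sin(160 deg) = 0.3420
  joint[1] = (0.0000, 0.0000) + 8.7 * (-0.9397, 0.3420) = (0.0000 + -8.1753, 0.0000 + 2.9756) = (-8.1753, 2.9756)
link 1: phi[1] = 160 + 140 = 300 deg
  cos(300 deg) = 0.5000, sin(300 deg) = -0.8660
  joint[2] = (-8.1753, 2.9756) + 5.9 * (0.5000, -0.8660) = (-8.1753 + 2.9500, 2.9756 + -5.1095) = (-5.2253, -2.1340)
link 2: phi[2] = 160 + 140 + -20 = 280 deg
  cos(280 deg) = 0.1736, sin(280 deg) = -0.9848
  joint[3] = (-5.2253, -2.1340) + 5.5 * (0.1736, -0.9848) = (-5.2253 + 0.9551, -2.1340 + -5.4164) = (-4.2703, -7.5504)
link 3: phi[3] = 160 + 140 + -20 + -55 = 225 deg
  cos(225 deg) = -0.7071, sin(225 deg) = -0.7071
  joint[4] = (-4.2703, -7.5504) + 1.3 * (-0.7071, -0.7071) = (-4.2703 + -0.9192, -7.5504 + -0.9192) = (-5.1895, -8.4697)
End effector: (-5.1895, -8.4697)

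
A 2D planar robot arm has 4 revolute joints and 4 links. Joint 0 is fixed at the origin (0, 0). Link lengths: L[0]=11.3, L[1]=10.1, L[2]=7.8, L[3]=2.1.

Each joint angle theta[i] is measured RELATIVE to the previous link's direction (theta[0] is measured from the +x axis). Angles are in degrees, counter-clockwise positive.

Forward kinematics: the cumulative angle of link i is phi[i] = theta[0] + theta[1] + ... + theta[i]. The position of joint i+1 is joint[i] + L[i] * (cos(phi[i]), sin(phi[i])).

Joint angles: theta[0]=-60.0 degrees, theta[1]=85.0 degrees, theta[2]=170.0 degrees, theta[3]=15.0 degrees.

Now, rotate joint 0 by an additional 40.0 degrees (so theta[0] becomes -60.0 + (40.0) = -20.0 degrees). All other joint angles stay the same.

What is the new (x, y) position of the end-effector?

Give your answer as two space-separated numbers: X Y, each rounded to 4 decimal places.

Answer: 9.6948 -3.0739

Derivation:
joint[0] = (0.0000, 0.0000)  (base)
link 0: phi[0] = -20 = -20 deg
  cos(-20 deg) = 0.9397, sin(-20 deg) = -0.3420
  joint[1] = (0.0000, 0.0000) + 11.3 * (0.9397, -0.3420) = (0.0000 + 10.6185, 0.0000 + -3.8648) = (10.6185, -3.8648)
link 1: phi[1] = -20 + 85 = 65 deg
  cos(65 deg) = 0.4226, sin(65 deg) = 0.9063
  joint[2] = (10.6185, -3.8648) + 10.1 * (0.4226, 0.9063) = (10.6185 + 4.2684, -3.8648 + 9.1537) = (14.8870, 5.2889)
link 2: phi[2] = -20 + 85 + 170 = 235 deg
  cos(235 deg) = -0.5736, sin(235 deg) = -0.8192
  joint[3] = (14.8870, 5.2889) + 7.8 * (-0.5736, -0.8192) = (14.8870 + -4.4739, 5.2889 + -6.3894) = (10.4131, -1.1005)
link 3: phi[3] = -20 + 85 + 170 + 15 = 250 deg
  cos(250 deg) = -0.3420, sin(250 deg) = -0.9397
  joint[4] = (10.4131, -1.1005) + 2.1 * (-0.3420, -0.9397) = (10.4131 + -0.7182, -1.1005 + -1.9734) = (9.6948, -3.0739)
End effector: (9.6948, -3.0739)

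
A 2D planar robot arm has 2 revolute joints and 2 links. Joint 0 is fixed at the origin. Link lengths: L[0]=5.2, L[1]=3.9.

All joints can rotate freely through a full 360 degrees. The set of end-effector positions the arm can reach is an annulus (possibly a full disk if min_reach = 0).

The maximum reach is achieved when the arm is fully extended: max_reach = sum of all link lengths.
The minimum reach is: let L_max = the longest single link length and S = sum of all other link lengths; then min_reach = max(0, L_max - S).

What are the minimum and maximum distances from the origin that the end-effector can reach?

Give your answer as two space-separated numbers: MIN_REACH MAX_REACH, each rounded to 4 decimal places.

Link lengths: [5.2, 3.9]
max_reach = 5.2 + 3.9 = 9.1
L_max = max([5.2, 3.9]) = 5.2
S (sum of others) = 9.1 - 5.2 = 3.9
min_reach = max(0, 5.2 - 3.9) = max(0, 1.3) = 1.3

Answer: 1.3000 9.1000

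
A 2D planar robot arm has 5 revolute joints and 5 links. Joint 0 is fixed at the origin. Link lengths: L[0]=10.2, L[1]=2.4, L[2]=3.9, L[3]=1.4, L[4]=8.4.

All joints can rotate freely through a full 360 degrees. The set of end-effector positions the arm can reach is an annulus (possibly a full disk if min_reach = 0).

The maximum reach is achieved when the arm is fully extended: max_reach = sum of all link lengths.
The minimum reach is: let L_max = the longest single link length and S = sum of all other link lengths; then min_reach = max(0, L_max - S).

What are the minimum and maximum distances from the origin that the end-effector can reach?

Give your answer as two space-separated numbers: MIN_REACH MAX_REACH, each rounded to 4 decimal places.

Answer: 0.0000 26.3000

Derivation:
Link lengths: [10.2, 2.4, 3.9, 1.4, 8.4]
max_reach = 10.2 + 2.4 + 3.9 + 1.4 + 8.4 = 26.3
L_max = max([10.2, 2.4, 3.9, 1.4, 8.4]) = 10.2
S (sum of others) = 26.3 - 10.2 = 16.1
min_reach = max(0, 10.2 - 16.1) = max(0, -5.9) = 0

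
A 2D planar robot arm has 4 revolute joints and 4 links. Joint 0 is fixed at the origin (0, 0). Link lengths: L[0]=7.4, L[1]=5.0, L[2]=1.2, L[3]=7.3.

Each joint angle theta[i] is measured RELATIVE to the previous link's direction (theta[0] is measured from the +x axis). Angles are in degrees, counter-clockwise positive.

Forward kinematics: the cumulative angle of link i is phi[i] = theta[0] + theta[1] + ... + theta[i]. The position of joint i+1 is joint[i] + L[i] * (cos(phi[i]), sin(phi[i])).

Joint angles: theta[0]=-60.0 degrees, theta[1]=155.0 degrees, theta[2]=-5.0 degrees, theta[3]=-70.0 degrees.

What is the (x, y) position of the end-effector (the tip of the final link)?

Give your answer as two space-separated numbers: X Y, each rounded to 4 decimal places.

joint[0] = (0.0000, 0.0000)  (base)
link 0: phi[0] = -60 = -60 deg
  cos(-60 deg) = 0.5000, sin(-60 deg) = -0.8660
  joint[1] = (0.0000, 0.0000) + 7.4 * (0.5000, -0.8660) = (0.0000 + 3.7000, 0.0000 + -6.4086) = (3.7000, -6.4086)
link 1: phi[1] = -60 + 155 = 95 deg
  cos(95 deg) = -0.0872, sin(95 deg) = 0.9962
  joint[2] = (3.7000, -6.4086) + 5 * (-0.0872, 0.9962) = (3.7000 + -0.4358, -6.4086 + 4.9810) = (3.2642, -1.4276)
link 2: phi[2] = -60 + 155 + -5 = 90 deg
  cos(90 deg) = 0.0000, sin(90 deg) = 1.0000
  joint[3] = (3.2642, -1.4276) + 1.2 * (0.0000, 1.0000) = (3.2642 + 0.0000, -1.4276 + 1.2000) = (3.2642, -0.2276)
link 3: phi[3] = -60 + 155 + -5 + -70 = 20 deg
  cos(20 deg) = 0.9397, sin(20 deg) = 0.3420
  joint[4] = (3.2642, -0.2276) + 7.3 * (0.9397, 0.3420) = (3.2642 + 6.8598, -0.2276 + 2.4967) = (10.1240, 2.2691)
End effector: (10.1240, 2.2691)

Answer: 10.1240 2.2691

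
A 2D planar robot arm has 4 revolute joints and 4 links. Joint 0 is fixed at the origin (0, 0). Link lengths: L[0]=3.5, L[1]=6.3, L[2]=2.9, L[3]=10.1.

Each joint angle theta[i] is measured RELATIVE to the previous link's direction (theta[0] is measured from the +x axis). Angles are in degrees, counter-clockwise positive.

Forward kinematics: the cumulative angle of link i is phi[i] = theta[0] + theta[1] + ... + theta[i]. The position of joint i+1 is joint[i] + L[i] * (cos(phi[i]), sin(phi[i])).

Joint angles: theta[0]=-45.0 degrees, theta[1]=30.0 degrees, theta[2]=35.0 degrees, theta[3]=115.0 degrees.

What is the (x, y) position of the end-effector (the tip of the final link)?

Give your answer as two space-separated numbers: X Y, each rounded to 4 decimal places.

Answer: 4.1435 4.0282

Derivation:
joint[0] = (0.0000, 0.0000)  (base)
link 0: phi[0] = -45 = -45 deg
  cos(-45 deg) = 0.7071, sin(-45 deg) = -0.7071
  joint[1] = (0.0000, 0.0000) + 3.5 * (0.7071, -0.7071) = (0.0000 + 2.4749, 0.0000 + -2.4749) = (2.4749, -2.4749)
link 1: phi[1] = -45 + 30 = -15 deg
  cos(-15 deg) = 0.9659, sin(-15 deg) = -0.2588
  joint[2] = (2.4749, -2.4749) + 6.3 * (0.9659, -0.2588) = (2.4749 + 6.0853, -2.4749 + -1.6306) = (8.5602, -4.1054)
link 2: phi[2] = -45 + 30 + 35 = 20 deg
  cos(20 deg) = 0.9397, sin(20 deg) = 0.3420
  joint[3] = (8.5602, -4.1054) + 2.9 * (0.9397, 0.3420) = (8.5602 + 2.7251, -4.1054 + 0.9919) = (11.2853, -3.1136)
link 3: phi[3] = -45 + 30 + 35 + 115 = 135 deg
  cos(135 deg) = -0.7071, sin(135 deg) = 0.7071
  joint[4] = (11.2853, -3.1136) + 10.1 * (-0.7071, 0.7071) = (11.2853 + -7.1418, -3.1136 + 7.1418) = (4.1435, 4.0282)
End effector: (4.1435, 4.0282)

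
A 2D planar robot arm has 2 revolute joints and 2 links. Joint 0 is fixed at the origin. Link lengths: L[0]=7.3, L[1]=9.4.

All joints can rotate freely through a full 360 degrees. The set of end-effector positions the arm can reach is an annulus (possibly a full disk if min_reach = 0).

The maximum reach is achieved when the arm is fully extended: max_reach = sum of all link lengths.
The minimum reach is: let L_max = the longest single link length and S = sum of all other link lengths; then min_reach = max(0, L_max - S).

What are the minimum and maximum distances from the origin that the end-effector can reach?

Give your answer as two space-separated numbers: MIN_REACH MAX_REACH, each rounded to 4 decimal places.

Link lengths: [7.3, 9.4]
max_reach = 7.3 + 9.4 = 16.7
L_max = max([7.3, 9.4]) = 9.4
S (sum of others) = 16.7 - 9.4 = 7.3
min_reach = max(0, 9.4 - 7.3) = max(0, 2.1) = 2.1

Answer: 2.1000 16.7000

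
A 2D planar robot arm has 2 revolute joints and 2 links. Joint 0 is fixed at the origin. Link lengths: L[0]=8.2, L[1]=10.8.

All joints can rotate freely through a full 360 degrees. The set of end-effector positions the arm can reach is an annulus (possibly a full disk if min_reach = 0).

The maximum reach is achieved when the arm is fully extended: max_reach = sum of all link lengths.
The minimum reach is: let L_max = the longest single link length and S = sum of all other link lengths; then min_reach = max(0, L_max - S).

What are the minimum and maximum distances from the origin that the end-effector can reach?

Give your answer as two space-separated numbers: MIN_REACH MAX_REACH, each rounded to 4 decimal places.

Link lengths: [8.2, 10.8]
max_reach = 8.2 + 10.8 = 19
L_max = max([8.2, 10.8]) = 10.8
S (sum of others) = 19 - 10.8 = 8.2
min_reach = max(0, 10.8 - 8.2) = max(0, 2.6) = 2.6

Answer: 2.6000 19.0000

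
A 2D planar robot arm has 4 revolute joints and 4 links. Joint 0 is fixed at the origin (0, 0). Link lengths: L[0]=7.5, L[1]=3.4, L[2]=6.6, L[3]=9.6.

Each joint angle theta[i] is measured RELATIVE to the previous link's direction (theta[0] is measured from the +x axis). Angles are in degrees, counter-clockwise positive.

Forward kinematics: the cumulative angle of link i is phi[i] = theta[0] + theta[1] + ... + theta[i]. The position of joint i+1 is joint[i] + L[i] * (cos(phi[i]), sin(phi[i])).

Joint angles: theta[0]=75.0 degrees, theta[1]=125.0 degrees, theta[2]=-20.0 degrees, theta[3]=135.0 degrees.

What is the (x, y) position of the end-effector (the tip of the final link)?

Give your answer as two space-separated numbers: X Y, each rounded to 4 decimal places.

Answer: -1.0656 -0.7066

Derivation:
joint[0] = (0.0000, 0.0000)  (base)
link 0: phi[0] = 75 = 75 deg
  cos(75 deg) = 0.2588, sin(75 deg) = 0.9659
  joint[1] = (0.0000, 0.0000) + 7.5 * (0.2588, 0.9659) = (0.0000 + 1.9411, 0.0000 + 7.2444) = (1.9411, 7.2444)
link 1: phi[1] = 75 + 125 = 200 deg
  cos(200 deg) = -0.9397, sin(200 deg) = -0.3420
  joint[2] = (1.9411, 7.2444) + 3.4 * (-0.9397, -0.3420) = (1.9411 + -3.1950, 7.2444 + -1.1629) = (-1.2538, 6.0816)
link 2: phi[2] = 75 + 125 + -20 = 180 deg
  cos(180 deg) = -1.0000, sin(180 deg) = 0.0000
  joint[3] = (-1.2538, 6.0816) + 6.6 * (-1.0000, 0.0000) = (-1.2538 + -6.6000, 6.0816 + 0.0000) = (-7.8538, 6.0816)
link 3: phi[3] = 75 + 125 + -20 + 135 = 315 deg
  cos(315 deg) = 0.7071, sin(315 deg) = -0.7071
  joint[4] = (-7.8538, 6.0816) + 9.6 * (0.7071, -0.7071) = (-7.8538 + 6.7882, 6.0816 + -6.7882) = (-1.0656, -0.7066)
End effector: (-1.0656, -0.7066)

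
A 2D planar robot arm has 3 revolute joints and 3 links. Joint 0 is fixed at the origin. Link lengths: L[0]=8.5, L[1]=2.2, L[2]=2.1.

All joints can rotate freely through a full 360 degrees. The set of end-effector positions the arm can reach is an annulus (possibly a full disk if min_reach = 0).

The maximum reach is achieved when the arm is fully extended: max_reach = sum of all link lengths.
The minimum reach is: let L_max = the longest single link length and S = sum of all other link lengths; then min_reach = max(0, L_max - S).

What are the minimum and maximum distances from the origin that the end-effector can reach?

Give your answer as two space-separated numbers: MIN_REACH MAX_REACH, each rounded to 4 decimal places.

Answer: 4.2000 12.8000

Derivation:
Link lengths: [8.5, 2.2, 2.1]
max_reach = 8.5 + 2.2 + 2.1 = 12.8
L_max = max([8.5, 2.2, 2.1]) = 8.5
S (sum of others) = 12.8 - 8.5 = 4.3
min_reach = max(0, 8.5 - 4.3) = max(0, 4.2) = 4.2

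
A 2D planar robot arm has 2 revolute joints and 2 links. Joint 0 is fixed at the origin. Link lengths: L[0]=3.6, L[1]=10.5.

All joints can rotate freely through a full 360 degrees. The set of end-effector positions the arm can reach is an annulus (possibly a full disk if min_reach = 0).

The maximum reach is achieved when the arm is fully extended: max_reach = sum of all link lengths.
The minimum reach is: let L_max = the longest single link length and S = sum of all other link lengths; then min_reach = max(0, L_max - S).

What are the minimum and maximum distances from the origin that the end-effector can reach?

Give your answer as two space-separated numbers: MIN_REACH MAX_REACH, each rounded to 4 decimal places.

Link lengths: [3.6, 10.5]
max_reach = 3.6 + 10.5 = 14.1
L_max = max([3.6, 10.5]) = 10.5
S (sum of others) = 14.1 - 10.5 = 3.6
min_reach = max(0, 10.5 - 3.6) = max(0, 6.9) = 6.9

Answer: 6.9000 14.1000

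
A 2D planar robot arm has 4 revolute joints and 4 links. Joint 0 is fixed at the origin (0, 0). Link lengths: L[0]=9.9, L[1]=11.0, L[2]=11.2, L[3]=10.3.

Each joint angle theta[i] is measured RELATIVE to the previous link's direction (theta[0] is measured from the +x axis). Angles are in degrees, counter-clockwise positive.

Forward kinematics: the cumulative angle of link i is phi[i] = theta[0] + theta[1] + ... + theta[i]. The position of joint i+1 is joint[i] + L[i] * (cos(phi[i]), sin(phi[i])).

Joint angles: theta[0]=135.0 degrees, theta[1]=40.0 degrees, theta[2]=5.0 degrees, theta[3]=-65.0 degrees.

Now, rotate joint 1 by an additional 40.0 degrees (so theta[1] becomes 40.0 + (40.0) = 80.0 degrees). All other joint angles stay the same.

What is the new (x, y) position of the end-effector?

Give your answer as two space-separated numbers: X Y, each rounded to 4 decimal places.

joint[0] = (0.0000, 0.0000)  (base)
link 0: phi[0] = 135 = 135 deg
  cos(135 deg) = -0.7071, sin(135 deg) = 0.7071
  joint[1] = (0.0000, 0.0000) + 9.9 * (-0.7071, 0.7071) = (0.0000 + -7.0004, 0.0000 + 7.0004) = (-7.0004, 7.0004)
link 1: phi[1] = 135 + 80 = 215 deg
  cos(215 deg) = -0.8192, sin(215 deg) = -0.5736
  joint[2] = (-7.0004, 7.0004) + 11 * (-0.8192, -0.5736) = (-7.0004 + -9.0107, 7.0004 + -6.3093) = (-16.0110, 0.6910)
link 2: phi[2] = 135 + 80 + 5 = 220 deg
  cos(220 deg) = -0.7660, sin(220 deg) = -0.6428
  joint[3] = (-16.0110, 0.6910) + 11.2 * (-0.7660, -0.6428) = (-16.0110 + -8.5797, 0.6910 + -7.1992) = (-24.5907, -6.5082)
link 3: phi[3] = 135 + 80 + 5 + -65 = 155 deg
  cos(155 deg) = -0.9063, sin(155 deg) = 0.4226
  joint[4] = (-24.5907, -6.5082) + 10.3 * (-0.9063, 0.4226) = (-24.5907 + -9.3350, -6.5082 + 4.3530) = (-33.9257, -2.1552)
End effector: (-33.9257, -2.1552)

Answer: -33.9257 -2.1552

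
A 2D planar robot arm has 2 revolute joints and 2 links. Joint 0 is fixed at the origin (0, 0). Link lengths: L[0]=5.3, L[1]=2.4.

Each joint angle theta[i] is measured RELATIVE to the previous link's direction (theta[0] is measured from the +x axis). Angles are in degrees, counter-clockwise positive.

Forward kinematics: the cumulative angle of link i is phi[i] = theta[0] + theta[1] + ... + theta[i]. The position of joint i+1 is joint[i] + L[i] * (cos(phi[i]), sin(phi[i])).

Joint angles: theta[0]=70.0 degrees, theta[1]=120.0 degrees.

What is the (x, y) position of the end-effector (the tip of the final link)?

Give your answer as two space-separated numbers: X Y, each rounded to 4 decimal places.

joint[0] = (0.0000, 0.0000)  (base)
link 0: phi[0] = 70 = 70 deg
  cos(70 deg) = 0.3420, sin(70 deg) = 0.9397
  joint[1] = (0.0000, 0.0000) + 5.3 * (0.3420, 0.9397) = (0.0000 + 1.8127, 0.0000 + 4.9804) = (1.8127, 4.9804)
link 1: phi[1] = 70 + 120 = 190 deg
  cos(190 deg) = -0.9848, sin(190 deg) = -0.1736
  joint[2] = (1.8127, 4.9804) + 2.4 * (-0.9848, -0.1736) = (1.8127 + -2.3635, 4.9804 + -0.4168) = (-0.5508, 4.5636)
End effector: (-0.5508, 4.5636)

Answer: -0.5508 4.5636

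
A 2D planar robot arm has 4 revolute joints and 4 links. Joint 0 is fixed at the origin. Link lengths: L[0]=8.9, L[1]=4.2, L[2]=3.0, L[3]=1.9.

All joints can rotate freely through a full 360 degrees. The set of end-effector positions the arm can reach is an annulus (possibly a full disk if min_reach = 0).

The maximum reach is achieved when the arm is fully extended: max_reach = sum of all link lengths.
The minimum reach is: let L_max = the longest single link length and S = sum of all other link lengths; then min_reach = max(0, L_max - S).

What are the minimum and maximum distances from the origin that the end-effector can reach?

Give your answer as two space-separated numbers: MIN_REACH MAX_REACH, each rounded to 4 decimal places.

Answer: 0.0000 18.0000

Derivation:
Link lengths: [8.9, 4.2, 3.0, 1.9]
max_reach = 8.9 + 4.2 + 3 + 1.9 = 18
L_max = max([8.9, 4.2, 3.0, 1.9]) = 8.9
S (sum of others) = 18 - 8.9 = 9.1
min_reach = max(0, 8.9 - 9.1) = max(0, -0.2) = 0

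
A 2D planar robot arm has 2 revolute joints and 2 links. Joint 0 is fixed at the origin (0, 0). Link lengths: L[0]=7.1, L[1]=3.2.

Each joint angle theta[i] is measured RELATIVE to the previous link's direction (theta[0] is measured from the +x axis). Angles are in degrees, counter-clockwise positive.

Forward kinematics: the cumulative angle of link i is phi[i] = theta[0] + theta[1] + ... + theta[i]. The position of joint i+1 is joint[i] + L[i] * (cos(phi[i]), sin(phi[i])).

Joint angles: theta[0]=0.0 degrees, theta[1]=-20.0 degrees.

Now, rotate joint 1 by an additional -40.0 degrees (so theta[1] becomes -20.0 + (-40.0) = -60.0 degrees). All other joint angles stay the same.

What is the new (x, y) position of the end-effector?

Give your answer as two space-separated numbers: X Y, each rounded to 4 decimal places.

joint[0] = (0.0000, 0.0000)  (base)
link 0: phi[0] = 0 = 0 deg
  cos(0 deg) = 1.0000, sin(0 deg) = 0.0000
  joint[1] = (0.0000, 0.0000) + 7.1 * (1.0000, 0.0000) = (0.0000 + 7.1000, 0.0000 + 0.0000) = (7.1000, 0.0000)
link 1: phi[1] = 0 + -60 = -60 deg
  cos(-60 deg) = 0.5000, sin(-60 deg) = -0.8660
  joint[2] = (7.1000, 0.0000) + 3.2 * (0.5000, -0.8660) = (7.1000 + 1.6000, 0.0000 + -2.7713) = (8.7000, -2.7713)
End effector: (8.7000, -2.7713)

Answer: 8.7000 -2.7713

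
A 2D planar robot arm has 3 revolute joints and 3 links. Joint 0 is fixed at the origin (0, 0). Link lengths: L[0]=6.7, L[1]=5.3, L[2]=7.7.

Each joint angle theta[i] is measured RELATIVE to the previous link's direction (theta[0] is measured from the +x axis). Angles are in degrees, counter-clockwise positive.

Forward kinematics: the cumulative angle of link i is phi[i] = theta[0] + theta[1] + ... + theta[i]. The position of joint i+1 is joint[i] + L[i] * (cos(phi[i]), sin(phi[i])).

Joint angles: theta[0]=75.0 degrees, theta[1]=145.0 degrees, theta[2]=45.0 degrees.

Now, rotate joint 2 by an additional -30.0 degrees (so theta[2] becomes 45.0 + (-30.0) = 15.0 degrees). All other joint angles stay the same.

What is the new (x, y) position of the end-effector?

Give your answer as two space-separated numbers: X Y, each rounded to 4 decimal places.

joint[0] = (0.0000, 0.0000)  (base)
link 0: phi[0] = 75 = 75 deg
  cos(75 deg) = 0.2588, sin(75 deg) = 0.9659
  joint[1] = (0.0000, 0.0000) + 6.7 * (0.2588, 0.9659) = (0.0000 + 1.7341, 0.0000 + 6.4717) = (1.7341, 6.4717)
link 1: phi[1] = 75 + 145 = 220 deg
  cos(220 deg) = -0.7660, sin(220 deg) = -0.6428
  joint[2] = (1.7341, 6.4717) + 5.3 * (-0.7660, -0.6428) = (1.7341 + -4.0600, 6.4717 + -3.4068) = (-2.3259, 3.0649)
link 2: phi[2] = 75 + 145 + 15 = 235 deg
  cos(235 deg) = -0.5736, sin(235 deg) = -0.8192
  joint[3] = (-2.3259, 3.0649) + 7.7 * (-0.5736, -0.8192) = (-2.3259 + -4.4165, 3.0649 + -6.3075) = (-6.7425, -3.2425)
End effector: (-6.7425, -3.2425)

Answer: -6.7425 -3.2425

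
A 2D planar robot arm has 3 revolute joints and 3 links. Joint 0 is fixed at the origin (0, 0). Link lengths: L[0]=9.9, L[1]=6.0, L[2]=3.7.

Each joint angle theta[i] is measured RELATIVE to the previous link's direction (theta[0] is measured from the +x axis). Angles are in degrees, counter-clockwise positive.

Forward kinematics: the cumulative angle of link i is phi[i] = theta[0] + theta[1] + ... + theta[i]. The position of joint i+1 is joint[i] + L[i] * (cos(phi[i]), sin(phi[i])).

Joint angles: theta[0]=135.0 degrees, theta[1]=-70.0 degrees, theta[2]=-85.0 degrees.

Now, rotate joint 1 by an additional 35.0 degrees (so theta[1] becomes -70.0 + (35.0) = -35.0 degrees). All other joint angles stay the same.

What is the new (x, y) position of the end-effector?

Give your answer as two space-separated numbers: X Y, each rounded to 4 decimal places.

Answer: -4.4683 13.8668

Derivation:
joint[0] = (0.0000, 0.0000)  (base)
link 0: phi[0] = 135 = 135 deg
  cos(135 deg) = -0.7071, sin(135 deg) = 0.7071
  joint[1] = (0.0000, 0.0000) + 9.9 * (-0.7071, 0.7071) = (0.0000 + -7.0004, 0.0000 + 7.0004) = (-7.0004, 7.0004)
link 1: phi[1] = 135 + -35 = 100 deg
  cos(100 deg) = -0.1736, sin(100 deg) = 0.9848
  joint[2] = (-7.0004, 7.0004) + 6 * (-0.1736, 0.9848) = (-7.0004 + -1.0419, 7.0004 + 5.9088) = (-8.0422, 12.9092)
link 2: phi[2] = 135 + -35 + -85 = 15 deg
  cos(15 deg) = 0.9659, sin(15 deg) = 0.2588
  joint[3] = (-8.0422, 12.9092) + 3.7 * (0.9659, 0.2588) = (-8.0422 + 3.5739, 12.9092 + 0.9576) = (-4.4683, 13.8668)
End effector: (-4.4683, 13.8668)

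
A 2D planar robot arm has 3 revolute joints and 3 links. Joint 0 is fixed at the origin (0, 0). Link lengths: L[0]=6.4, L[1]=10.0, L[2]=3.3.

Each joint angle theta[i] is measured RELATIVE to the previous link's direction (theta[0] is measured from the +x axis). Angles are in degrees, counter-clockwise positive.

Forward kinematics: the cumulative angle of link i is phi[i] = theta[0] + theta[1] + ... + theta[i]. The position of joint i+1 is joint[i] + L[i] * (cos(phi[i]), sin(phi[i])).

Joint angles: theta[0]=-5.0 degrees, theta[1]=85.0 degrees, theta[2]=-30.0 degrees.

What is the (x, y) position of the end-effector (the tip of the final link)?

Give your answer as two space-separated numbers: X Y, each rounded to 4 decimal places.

Answer: 10.2333 11.8182

Derivation:
joint[0] = (0.0000, 0.0000)  (base)
link 0: phi[0] = -5 = -5 deg
  cos(-5 deg) = 0.9962, sin(-5 deg) = -0.0872
  joint[1] = (0.0000, 0.0000) + 6.4 * (0.9962, -0.0872) = (0.0000 + 6.3756, 0.0000 + -0.5578) = (6.3756, -0.5578)
link 1: phi[1] = -5 + 85 = 80 deg
  cos(80 deg) = 0.1736, sin(80 deg) = 0.9848
  joint[2] = (6.3756, -0.5578) + 10 * (0.1736, 0.9848) = (6.3756 + 1.7365, -0.5578 + 9.8481) = (8.1121, 9.2903)
link 2: phi[2] = -5 + 85 + -30 = 50 deg
  cos(50 deg) = 0.6428, sin(50 deg) = 0.7660
  joint[3] = (8.1121, 9.2903) + 3.3 * (0.6428, 0.7660) = (8.1121 + 2.1212, 9.2903 + 2.5279) = (10.2333, 11.8182)
End effector: (10.2333, 11.8182)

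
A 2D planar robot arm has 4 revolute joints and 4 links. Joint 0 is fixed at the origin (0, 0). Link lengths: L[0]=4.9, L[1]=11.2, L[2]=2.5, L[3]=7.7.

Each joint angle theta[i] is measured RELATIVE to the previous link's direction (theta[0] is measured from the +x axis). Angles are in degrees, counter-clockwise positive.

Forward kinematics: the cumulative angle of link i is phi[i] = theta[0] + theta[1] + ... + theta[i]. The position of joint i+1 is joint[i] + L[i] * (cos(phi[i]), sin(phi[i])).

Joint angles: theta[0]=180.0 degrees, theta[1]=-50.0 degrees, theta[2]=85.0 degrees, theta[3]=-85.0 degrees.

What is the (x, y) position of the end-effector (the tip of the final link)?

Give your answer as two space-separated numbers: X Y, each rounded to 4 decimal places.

Answer: -19.0966 13.0443

Derivation:
joint[0] = (0.0000, 0.0000)  (base)
link 0: phi[0] = 180 = 180 deg
  cos(180 deg) = -1.0000, sin(180 deg) = 0.0000
  joint[1] = (0.0000, 0.0000) + 4.9 * (-1.0000, 0.0000) = (0.0000 + -4.9000, 0.0000 + 0.0000) = (-4.9000, 0.0000)
link 1: phi[1] = 180 + -50 = 130 deg
  cos(130 deg) = -0.6428, sin(130 deg) = 0.7660
  joint[2] = (-4.9000, 0.0000) + 11.2 * (-0.6428, 0.7660) = (-4.9000 + -7.1992, 0.0000 + 8.5797) = (-12.0992, 8.5797)
link 2: phi[2] = 180 + -50 + 85 = 215 deg
  cos(215 deg) = -0.8192, sin(215 deg) = -0.5736
  joint[3] = (-12.0992, 8.5797) + 2.5 * (-0.8192, -0.5736) = (-12.0992 + -2.0479, 8.5797 + -1.4339) = (-14.1471, 7.1458)
link 3: phi[3] = 180 + -50 + 85 + -85 = 130 deg
  cos(130 deg) = -0.6428, sin(130 deg) = 0.7660
  joint[4] = (-14.1471, 7.1458) + 7.7 * (-0.6428, 0.7660) = (-14.1471 + -4.9495, 7.1458 + 5.8985) = (-19.0966, 13.0443)
End effector: (-19.0966, 13.0443)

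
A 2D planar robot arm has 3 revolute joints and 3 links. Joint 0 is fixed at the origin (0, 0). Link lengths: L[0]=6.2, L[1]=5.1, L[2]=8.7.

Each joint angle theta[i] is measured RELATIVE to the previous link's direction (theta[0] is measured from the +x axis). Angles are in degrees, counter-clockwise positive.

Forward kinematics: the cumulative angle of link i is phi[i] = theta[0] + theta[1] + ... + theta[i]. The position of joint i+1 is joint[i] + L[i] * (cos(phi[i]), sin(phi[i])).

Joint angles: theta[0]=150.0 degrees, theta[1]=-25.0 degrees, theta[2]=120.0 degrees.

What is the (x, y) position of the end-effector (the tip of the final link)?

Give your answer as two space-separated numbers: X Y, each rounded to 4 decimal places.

joint[0] = (0.0000, 0.0000)  (base)
link 0: phi[0] = 150 = 150 deg
  cos(150 deg) = -0.8660, sin(150 deg) = 0.5000
  joint[1] = (0.0000, 0.0000) + 6.2 * (-0.8660, 0.5000) = (0.0000 + -5.3694, 0.0000 + 3.1000) = (-5.3694, 3.1000)
link 1: phi[1] = 150 + -25 = 125 deg
  cos(125 deg) = -0.5736, sin(125 deg) = 0.8192
  joint[2] = (-5.3694, 3.1000) + 5.1 * (-0.5736, 0.8192) = (-5.3694 + -2.9252, 3.1000 + 4.1777) = (-8.2946, 7.2777)
link 2: phi[2] = 150 + -25 + 120 = 245 deg
  cos(245 deg) = -0.4226, sin(245 deg) = -0.9063
  joint[3] = (-8.2946, 7.2777) + 8.7 * (-0.4226, -0.9063) = (-8.2946 + -3.6768, 7.2777 + -7.8849) = (-11.9714, -0.6072)
End effector: (-11.9714, -0.6072)

Answer: -11.9714 -0.6072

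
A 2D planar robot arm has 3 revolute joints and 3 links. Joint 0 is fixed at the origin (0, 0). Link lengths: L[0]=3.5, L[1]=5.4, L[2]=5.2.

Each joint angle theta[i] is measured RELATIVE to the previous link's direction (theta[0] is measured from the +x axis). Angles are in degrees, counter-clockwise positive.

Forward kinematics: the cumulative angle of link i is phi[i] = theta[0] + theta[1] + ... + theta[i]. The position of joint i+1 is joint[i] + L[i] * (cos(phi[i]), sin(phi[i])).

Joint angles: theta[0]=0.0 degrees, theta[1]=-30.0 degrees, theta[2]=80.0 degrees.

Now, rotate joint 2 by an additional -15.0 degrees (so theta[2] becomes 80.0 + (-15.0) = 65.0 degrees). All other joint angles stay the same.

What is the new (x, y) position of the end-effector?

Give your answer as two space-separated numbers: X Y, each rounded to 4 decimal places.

joint[0] = (0.0000, 0.0000)  (base)
link 0: phi[0] = 0 = 0 deg
  cos(0 deg) = 1.0000, sin(0 deg) = 0.0000
  joint[1] = (0.0000, 0.0000) + 3.5 * (1.0000, 0.0000) = (0.0000 + 3.5000, 0.0000 + 0.0000) = (3.5000, 0.0000)
link 1: phi[1] = 0 + -30 = -30 deg
  cos(-30 deg) = 0.8660, sin(-30 deg) = -0.5000
  joint[2] = (3.5000, 0.0000) + 5.4 * (0.8660, -0.5000) = (3.5000 + 4.6765, 0.0000 + -2.7000) = (8.1765, -2.7000)
link 2: phi[2] = 0 + -30 + 65 = 35 deg
  cos(35 deg) = 0.8192, sin(35 deg) = 0.5736
  joint[3] = (8.1765, -2.7000) + 5.2 * (0.8192, 0.5736) = (8.1765 + 4.2596, -2.7000 + 2.9826) = (12.4361, 0.2826)
End effector: (12.4361, 0.2826)

Answer: 12.4361 0.2826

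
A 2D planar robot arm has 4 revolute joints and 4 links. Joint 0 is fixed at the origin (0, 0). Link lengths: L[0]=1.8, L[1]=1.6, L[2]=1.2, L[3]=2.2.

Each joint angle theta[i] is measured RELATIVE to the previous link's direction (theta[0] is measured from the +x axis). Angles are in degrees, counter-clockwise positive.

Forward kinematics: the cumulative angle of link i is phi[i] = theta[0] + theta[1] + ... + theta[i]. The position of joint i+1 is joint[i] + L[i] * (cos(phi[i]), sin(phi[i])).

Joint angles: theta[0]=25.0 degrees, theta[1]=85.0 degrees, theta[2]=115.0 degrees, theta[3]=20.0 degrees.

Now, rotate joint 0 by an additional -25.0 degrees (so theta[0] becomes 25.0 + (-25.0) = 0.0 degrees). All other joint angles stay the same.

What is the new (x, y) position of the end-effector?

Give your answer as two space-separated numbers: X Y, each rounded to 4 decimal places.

joint[0] = (0.0000, 0.0000)  (base)
link 0: phi[0] = 0 = 0 deg
  cos(0 deg) = 1.0000, sin(0 deg) = 0.0000
  joint[1] = (0.0000, 0.0000) + 1.8 * (1.0000, 0.0000) = (0.0000 + 1.8000, 0.0000 + 0.0000) = (1.8000, 0.0000)
link 1: phi[1] = 0 + 85 = 85 deg
  cos(85 deg) = 0.0872, sin(85 deg) = 0.9962
  joint[2] = (1.8000, 0.0000) + 1.6 * (0.0872, 0.9962) = (1.8000 + 0.1394, 0.0000 + 1.5939) = (1.9394, 1.5939)
link 2: phi[2] = 0 + 85 + 115 = 200 deg
  cos(200 deg) = -0.9397, sin(200 deg) = -0.3420
  joint[3] = (1.9394, 1.5939) + 1.2 * (-0.9397, -0.3420) = (1.9394 + -1.1276, 1.5939 + -0.4104) = (0.8118, 1.1835)
link 3: phi[3] = 0 + 85 + 115 + 20 = 220 deg
  cos(220 deg) = -0.7660, sin(220 deg) = -0.6428
  joint[4] = (0.8118, 1.1835) + 2.2 * (-0.7660, -0.6428) = (0.8118 + -1.6853, 1.1835 + -1.4141) = (-0.8735, -0.2306)
End effector: (-0.8735, -0.2306)

Answer: -0.8735 -0.2306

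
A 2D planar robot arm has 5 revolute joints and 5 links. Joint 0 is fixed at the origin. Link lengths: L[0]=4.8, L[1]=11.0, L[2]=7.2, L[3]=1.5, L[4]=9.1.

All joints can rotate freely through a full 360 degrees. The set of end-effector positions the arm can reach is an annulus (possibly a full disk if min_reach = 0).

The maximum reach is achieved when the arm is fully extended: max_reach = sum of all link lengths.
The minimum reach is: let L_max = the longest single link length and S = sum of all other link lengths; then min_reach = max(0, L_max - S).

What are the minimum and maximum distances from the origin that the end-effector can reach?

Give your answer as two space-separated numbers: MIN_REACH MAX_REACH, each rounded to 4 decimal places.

Link lengths: [4.8, 11.0, 7.2, 1.5, 9.1]
max_reach = 4.8 + 11 + 7.2 + 1.5 + 9.1 = 33.6
L_max = max([4.8, 11.0, 7.2, 1.5, 9.1]) = 11
S (sum of others) = 33.6 - 11 = 22.6
min_reach = max(0, 11 - 22.6) = max(0, -11.6) = 0

Answer: 0.0000 33.6000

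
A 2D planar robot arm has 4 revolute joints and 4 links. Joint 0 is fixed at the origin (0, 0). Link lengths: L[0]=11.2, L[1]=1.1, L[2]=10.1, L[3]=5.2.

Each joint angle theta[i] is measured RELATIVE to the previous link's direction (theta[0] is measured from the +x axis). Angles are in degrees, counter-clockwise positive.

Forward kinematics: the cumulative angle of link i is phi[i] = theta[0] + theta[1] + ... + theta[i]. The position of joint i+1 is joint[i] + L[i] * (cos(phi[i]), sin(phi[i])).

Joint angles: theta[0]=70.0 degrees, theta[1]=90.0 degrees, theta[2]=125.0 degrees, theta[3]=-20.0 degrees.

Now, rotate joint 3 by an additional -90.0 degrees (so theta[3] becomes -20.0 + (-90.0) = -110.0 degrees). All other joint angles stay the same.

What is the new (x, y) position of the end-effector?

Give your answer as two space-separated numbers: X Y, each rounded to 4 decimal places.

Answer: 0.2308 1.5981

Derivation:
joint[0] = (0.0000, 0.0000)  (base)
link 0: phi[0] = 70 = 70 deg
  cos(70 deg) = 0.3420, sin(70 deg) = 0.9397
  joint[1] = (0.0000, 0.0000) + 11.2 * (0.3420, 0.9397) = (0.0000 + 3.8306, 0.0000 + 10.5246) = (3.8306, 10.5246)
link 1: phi[1] = 70 + 90 = 160 deg
  cos(160 deg) = -0.9397, sin(160 deg) = 0.3420
  joint[2] = (3.8306, 10.5246) + 1.1 * (-0.9397, 0.3420) = (3.8306 + -1.0337, 10.5246 + 0.3762) = (2.7970, 10.9008)
link 2: phi[2] = 70 + 90 + 125 = 285 deg
  cos(285 deg) = 0.2588, sin(285 deg) = -0.9659
  joint[3] = (2.7970, 10.9008) + 10.1 * (0.2588, -0.9659) = (2.7970 + 2.6141, 10.9008 + -9.7559) = (5.4110, 1.1449)
link 3: phi[3] = 70 + 90 + 125 + -110 = 175 deg
  cos(175 deg) = -0.9962, sin(175 deg) = 0.0872
  joint[4] = (5.4110, 1.1449) + 5.2 * (-0.9962, 0.0872) = (5.4110 + -5.1802, 1.1449 + 0.4532) = (0.2308, 1.5981)
End effector: (0.2308, 1.5981)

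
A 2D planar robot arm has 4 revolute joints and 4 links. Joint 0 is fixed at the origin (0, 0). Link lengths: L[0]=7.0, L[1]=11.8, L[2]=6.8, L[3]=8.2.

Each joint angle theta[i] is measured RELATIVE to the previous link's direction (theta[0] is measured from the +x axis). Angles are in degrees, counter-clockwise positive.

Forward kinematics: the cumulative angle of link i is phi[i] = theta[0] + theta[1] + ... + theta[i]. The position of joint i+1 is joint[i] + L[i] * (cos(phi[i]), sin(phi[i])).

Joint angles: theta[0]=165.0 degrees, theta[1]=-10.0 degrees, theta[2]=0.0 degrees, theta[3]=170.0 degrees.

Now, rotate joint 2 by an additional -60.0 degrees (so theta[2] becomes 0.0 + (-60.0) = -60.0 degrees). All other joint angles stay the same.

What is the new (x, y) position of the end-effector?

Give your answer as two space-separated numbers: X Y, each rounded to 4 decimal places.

Answer: -18.7632 5.4040

Derivation:
joint[0] = (0.0000, 0.0000)  (base)
link 0: phi[0] = 165 = 165 deg
  cos(165 deg) = -0.9659, sin(165 deg) = 0.2588
  joint[1] = (0.0000, 0.0000) + 7 * (-0.9659, 0.2588) = (0.0000 + -6.7615, 0.0000 + 1.8117) = (-6.7615, 1.8117)
link 1: phi[1] = 165 + -10 = 155 deg
  cos(155 deg) = -0.9063, sin(155 deg) = 0.4226
  joint[2] = (-6.7615, 1.8117) + 11.8 * (-0.9063, 0.4226) = (-6.7615 + -10.6944, 1.8117 + 4.9869) = (-17.4559, 6.7986)
link 2: phi[2] = 165 + -10 + -60 = 95 deg
  cos(95 deg) = -0.0872, sin(95 deg) = 0.9962
  joint[3] = (-17.4559, 6.7986) + 6.8 * (-0.0872, 0.9962) = (-17.4559 + -0.5927, 6.7986 + 6.7741) = (-18.0486, 13.5728)
link 3: phi[3] = 165 + -10 + -60 + 170 = 265 deg
  cos(265 deg) = -0.0872, sin(265 deg) = -0.9962
  joint[4] = (-18.0486, 13.5728) + 8.2 * (-0.0872, -0.9962) = (-18.0486 + -0.7147, 13.5728 + -8.1688) = (-18.7632, 5.4040)
End effector: (-18.7632, 5.4040)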